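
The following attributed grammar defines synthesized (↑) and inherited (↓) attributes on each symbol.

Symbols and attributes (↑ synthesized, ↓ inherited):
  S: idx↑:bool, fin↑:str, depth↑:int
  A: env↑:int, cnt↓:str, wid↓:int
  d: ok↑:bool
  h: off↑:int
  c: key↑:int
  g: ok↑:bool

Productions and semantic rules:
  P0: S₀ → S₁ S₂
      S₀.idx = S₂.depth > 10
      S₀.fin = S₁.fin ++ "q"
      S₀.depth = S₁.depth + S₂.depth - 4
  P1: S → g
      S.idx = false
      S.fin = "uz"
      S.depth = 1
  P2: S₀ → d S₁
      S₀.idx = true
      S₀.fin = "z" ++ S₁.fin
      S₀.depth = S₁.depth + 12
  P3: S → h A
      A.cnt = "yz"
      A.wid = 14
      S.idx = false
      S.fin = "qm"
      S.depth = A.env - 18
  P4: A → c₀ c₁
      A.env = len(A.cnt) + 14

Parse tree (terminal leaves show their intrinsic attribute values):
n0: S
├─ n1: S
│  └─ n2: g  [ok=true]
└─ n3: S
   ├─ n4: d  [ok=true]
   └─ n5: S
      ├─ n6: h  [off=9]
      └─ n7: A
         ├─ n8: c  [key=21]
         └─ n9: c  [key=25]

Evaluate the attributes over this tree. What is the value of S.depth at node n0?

1. n2.ok = true  [terminal]
2. n1.idx = false  [false]
3. n1.fin = "uz"  ["uz"]
4. n1.depth = 1  [1]
5. n4.ok = true  [terminal]
6. n6.off = 9  [terminal]
7. n7.cnt = "yz"  ["yz"]
8. n7.wid = 14  [14]
9. n8.key = 21  [terminal]
10. n9.key = 25  [terminal]
11. n7.env = 16  [len(A.cnt) + 14]
12. n5.idx = false  [false]
13. n5.fin = "qm"  ["qm"]
14. n5.depth = -2  [A.env - 18]
15. n3.idx = true  [true]
16. n3.fin = "zqm"  ["z" ++ S₁.fin]
17. n3.depth = 10  [S₁.depth + 12]
18. n0.idx = false  [S₂.depth > 10]
19. n0.fin = "uzq"  [S₁.fin ++ "q"]
20. n0.depth = 7  [S₁.depth + S₂.depth - 4]

7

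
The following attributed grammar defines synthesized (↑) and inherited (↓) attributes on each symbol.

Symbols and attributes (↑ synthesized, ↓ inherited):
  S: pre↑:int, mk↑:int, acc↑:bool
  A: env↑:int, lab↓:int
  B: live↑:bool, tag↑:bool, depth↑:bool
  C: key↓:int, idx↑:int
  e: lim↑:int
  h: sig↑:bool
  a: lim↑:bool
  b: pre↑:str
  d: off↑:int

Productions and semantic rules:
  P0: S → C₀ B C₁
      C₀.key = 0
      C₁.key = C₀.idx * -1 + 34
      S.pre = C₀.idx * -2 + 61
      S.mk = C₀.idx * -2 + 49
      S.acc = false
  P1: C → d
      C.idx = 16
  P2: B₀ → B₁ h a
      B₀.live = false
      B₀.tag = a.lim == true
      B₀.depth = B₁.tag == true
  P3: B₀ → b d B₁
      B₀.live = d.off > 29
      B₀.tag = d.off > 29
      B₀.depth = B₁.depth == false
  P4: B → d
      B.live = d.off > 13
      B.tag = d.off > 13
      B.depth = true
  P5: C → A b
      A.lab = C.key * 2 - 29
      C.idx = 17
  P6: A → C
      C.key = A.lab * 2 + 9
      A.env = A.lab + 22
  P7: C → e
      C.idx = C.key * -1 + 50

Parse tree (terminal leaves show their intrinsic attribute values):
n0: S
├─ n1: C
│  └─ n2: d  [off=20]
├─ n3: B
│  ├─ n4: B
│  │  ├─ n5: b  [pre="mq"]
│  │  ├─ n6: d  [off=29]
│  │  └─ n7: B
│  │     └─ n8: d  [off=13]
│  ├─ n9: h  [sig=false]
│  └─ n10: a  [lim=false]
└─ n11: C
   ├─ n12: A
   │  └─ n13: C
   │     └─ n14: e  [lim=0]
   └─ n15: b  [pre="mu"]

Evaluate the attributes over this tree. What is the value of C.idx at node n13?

1. n1.key = 0  [0]
2. n2.off = 20  [terminal]
3. n1.idx = 16  [16]
4. n5.pre = "mq"  [terminal]
5. n6.off = 29  [terminal]
6. n8.off = 13  [terminal]
7. n7.live = false  [d.off > 13]
8. n7.tag = false  [d.off > 13]
9. n7.depth = true  [true]
10. n4.live = false  [d.off > 29]
11. n4.tag = false  [d.off > 29]
12. n4.depth = false  [B₁.depth == false]
13. n9.sig = false  [terminal]
14. n10.lim = false  [terminal]
15. n3.live = false  [false]
16. n3.tag = false  [a.lim == true]
17. n3.depth = false  [B₁.tag == true]
18. n11.key = 18  [C₀.idx * -1 + 34]
19. n12.lab = 7  [C.key * 2 - 29]
20. n13.key = 23  [A.lab * 2 + 9]
21. n14.lim = 0  [terminal]
22. n13.idx = 27  [C.key * -1 + 50]
23. n12.env = 29  [A.lab + 22]
24. n15.pre = "mu"  [terminal]
25. n11.idx = 17  [17]
26. n0.pre = 29  [C₀.idx * -2 + 61]
27. n0.mk = 17  [C₀.idx * -2 + 49]
28. n0.acc = false  [false]

27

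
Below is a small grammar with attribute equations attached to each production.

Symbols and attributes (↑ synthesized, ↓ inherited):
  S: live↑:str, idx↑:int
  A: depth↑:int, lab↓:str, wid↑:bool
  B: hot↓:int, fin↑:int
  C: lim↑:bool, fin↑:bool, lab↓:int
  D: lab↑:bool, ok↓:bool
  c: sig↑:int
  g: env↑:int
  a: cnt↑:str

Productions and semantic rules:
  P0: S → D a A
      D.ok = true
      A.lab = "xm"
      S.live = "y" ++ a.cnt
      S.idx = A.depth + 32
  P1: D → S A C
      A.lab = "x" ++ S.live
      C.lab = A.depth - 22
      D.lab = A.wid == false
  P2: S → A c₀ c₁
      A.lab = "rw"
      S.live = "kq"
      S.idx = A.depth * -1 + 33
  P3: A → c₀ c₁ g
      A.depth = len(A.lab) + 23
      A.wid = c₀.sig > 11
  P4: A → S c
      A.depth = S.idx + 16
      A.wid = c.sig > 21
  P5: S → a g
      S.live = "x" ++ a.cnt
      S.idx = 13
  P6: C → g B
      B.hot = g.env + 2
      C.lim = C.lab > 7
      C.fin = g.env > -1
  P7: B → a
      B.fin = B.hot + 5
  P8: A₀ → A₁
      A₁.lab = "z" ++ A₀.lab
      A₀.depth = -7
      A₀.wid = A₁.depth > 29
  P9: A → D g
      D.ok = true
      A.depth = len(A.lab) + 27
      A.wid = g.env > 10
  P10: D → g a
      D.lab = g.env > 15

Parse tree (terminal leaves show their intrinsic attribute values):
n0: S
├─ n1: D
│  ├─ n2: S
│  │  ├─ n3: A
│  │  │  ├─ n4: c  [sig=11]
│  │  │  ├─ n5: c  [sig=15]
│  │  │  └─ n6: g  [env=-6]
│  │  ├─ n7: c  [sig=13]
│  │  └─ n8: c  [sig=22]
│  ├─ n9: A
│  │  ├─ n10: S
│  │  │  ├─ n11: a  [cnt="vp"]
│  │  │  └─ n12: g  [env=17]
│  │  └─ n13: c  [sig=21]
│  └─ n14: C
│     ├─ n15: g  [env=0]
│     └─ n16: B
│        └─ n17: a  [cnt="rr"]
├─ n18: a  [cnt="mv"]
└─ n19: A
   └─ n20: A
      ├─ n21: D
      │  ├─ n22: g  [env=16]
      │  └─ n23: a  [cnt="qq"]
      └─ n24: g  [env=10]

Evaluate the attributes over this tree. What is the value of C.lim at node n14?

false

1. n1.ok = true  [true]
2. n3.lab = "rw"  ["rw"]
3. n4.sig = 11  [terminal]
4. n5.sig = 15  [terminal]
5. n6.env = -6  [terminal]
6. n3.depth = 25  [len(A.lab) + 23]
7. n3.wid = false  [c₀.sig > 11]
8. n7.sig = 13  [terminal]
9. n8.sig = 22  [terminal]
10. n2.live = "kq"  ["kq"]
11. n2.idx = 8  [A.depth * -1 + 33]
12. n9.lab = "xkq"  ["x" ++ S.live]
13. n11.cnt = "vp"  [terminal]
14. n12.env = 17  [terminal]
15. n10.live = "xvp"  ["x" ++ a.cnt]
16. n10.idx = 13  [13]
17. n13.sig = 21  [terminal]
18. n9.depth = 29  [S.idx + 16]
19. n9.wid = false  [c.sig > 21]
20. n14.lab = 7  [A.depth - 22]
21. n15.env = 0  [terminal]
22. n16.hot = 2  [g.env + 2]
23. n17.cnt = "rr"  [terminal]
24. n16.fin = 7  [B.hot + 5]
25. n14.lim = false  [C.lab > 7]
26. n14.fin = true  [g.env > -1]
27. n1.lab = true  [A.wid == false]
28. n18.cnt = "mv"  [terminal]
29. n19.lab = "xm"  ["xm"]
30. n20.lab = "zxm"  ["z" ++ A₀.lab]
31. n21.ok = true  [true]
32. n22.env = 16  [terminal]
33. n23.cnt = "qq"  [terminal]
34. n21.lab = true  [g.env > 15]
35. n24.env = 10  [terminal]
36. n20.depth = 30  [len(A.lab) + 27]
37. n20.wid = false  [g.env > 10]
38. n19.depth = -7  [-7]
39. n19.wid = true  [A₁.depth > 29]
40. n0.live = "ymv"  ["y" ++ a.cnt]
41. n0.idx = 25  [A.depth + 32]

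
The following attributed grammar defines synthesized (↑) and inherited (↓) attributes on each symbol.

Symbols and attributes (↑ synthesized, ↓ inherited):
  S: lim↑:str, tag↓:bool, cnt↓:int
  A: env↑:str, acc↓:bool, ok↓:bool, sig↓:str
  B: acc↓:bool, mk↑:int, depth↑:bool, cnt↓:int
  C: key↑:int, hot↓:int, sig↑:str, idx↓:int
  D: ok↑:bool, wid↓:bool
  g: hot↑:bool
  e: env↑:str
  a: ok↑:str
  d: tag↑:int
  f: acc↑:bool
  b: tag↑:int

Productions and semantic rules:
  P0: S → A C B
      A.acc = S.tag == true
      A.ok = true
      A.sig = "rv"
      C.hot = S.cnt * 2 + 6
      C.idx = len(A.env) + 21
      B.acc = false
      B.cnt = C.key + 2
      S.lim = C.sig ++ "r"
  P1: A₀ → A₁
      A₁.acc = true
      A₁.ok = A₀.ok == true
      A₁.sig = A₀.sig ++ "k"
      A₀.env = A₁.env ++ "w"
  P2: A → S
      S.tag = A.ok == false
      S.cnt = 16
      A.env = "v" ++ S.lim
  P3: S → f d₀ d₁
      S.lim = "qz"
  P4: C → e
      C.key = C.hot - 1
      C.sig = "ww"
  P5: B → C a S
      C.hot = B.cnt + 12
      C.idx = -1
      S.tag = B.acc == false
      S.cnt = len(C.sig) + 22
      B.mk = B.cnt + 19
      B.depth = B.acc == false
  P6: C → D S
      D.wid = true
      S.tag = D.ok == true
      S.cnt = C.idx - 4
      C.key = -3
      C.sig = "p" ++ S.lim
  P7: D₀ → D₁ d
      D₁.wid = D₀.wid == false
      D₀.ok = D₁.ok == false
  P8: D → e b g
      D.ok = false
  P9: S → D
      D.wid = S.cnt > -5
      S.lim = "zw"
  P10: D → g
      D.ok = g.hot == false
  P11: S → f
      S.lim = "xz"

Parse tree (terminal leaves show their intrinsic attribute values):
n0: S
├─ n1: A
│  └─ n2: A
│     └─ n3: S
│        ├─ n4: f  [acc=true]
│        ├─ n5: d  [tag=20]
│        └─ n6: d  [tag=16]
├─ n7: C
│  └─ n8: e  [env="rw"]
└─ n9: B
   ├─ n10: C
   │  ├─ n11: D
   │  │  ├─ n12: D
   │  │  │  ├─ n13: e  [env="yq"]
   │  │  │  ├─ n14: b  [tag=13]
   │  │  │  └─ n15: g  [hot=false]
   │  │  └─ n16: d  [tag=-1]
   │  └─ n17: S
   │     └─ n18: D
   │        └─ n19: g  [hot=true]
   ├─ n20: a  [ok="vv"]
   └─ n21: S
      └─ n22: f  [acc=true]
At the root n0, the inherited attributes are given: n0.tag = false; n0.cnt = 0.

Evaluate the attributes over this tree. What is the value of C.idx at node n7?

25

1. n0.tag = false  [given at root]
2. n0.cnt = 0  [given at root]
3. n1.acc = false  [S.tag == true]
4. n1.ok = true  [true]
5. n1.sig = "rv"  ["rv"]
6. n2.acc = true  [true]
7. n2.ok = true  [A₀.ok == true]
8. n2.sig = "rvk"  [A₀.sig ++ "k"]
9. n3.tag = false  [A.ok == false]
10. n3.cnt = 16  [16]
11. n4.acc = true  [terminal]
12. n5.tag = 20  [terminal]
13. n6.tag = 16  [terminal]
14. n3.lim = "qz"  ["qz"]
15. n2.env = "vqz"  ["v" ++ S.lim]
16. n1.env = "vqzw"  [A₁.env ++ "w"]
17. n7.hot = 6  [S.cnt * 2 + 6]
18. n7.idx = 25  [len(A.env) + 21]
19. n8.env = "rw"  [terminal]
20. n7.key = 5  [C.hot - 1]
21. n7.sig = "ww"  ["ww"]
22. n9.acc = false  [false]
23. n9.cnt = 7  [C.key + 2]
24. n10.hot = 19  [B.cnt + 12]
25. n10.idx = -1  [-1]
26. n11.wid = true  [true]
27. n12.wid = false  [D₀.wid == false]
28. n13.env = "yq"  [terminal]
29. n14.tag = 13  [terminal]
30. n15.hot = false  [terminal]
31. n12.ok = false  [false]
32. n16.tag = -1  [terminal]
33. n11.ok = true  [D₁.ok == false]
34. n17.tag = true  [D.ok == true]
35. n17.cnt = -5  [C.idx - 4]
36. n18.wid = false  [S.cnt > -5]
37. n19.hot = true  [terminal]
38. n18.ok = false  [g.hot == false]
39. n17.lim = "zw"  ["zw"]
40. n10.key = -3  [-3]
41. n10.sig = "pzw"  ["p" ++ S.lim]
42. n20.ok = "vv"  [terminal]
43. n21.tag = true  [B.acc == false]
44. n21.cnt = 25  [len(C.sig) + 22]
45. n22.acc = true  [terminal]
46. n21.lim = "xz"  ["xz"]
47. n9.mk = 26  [B.cnt + 19]
48. n9.depth = true  [B.acc == false]
49. n0.lim = "wwr"  [C.sig ++ "r"]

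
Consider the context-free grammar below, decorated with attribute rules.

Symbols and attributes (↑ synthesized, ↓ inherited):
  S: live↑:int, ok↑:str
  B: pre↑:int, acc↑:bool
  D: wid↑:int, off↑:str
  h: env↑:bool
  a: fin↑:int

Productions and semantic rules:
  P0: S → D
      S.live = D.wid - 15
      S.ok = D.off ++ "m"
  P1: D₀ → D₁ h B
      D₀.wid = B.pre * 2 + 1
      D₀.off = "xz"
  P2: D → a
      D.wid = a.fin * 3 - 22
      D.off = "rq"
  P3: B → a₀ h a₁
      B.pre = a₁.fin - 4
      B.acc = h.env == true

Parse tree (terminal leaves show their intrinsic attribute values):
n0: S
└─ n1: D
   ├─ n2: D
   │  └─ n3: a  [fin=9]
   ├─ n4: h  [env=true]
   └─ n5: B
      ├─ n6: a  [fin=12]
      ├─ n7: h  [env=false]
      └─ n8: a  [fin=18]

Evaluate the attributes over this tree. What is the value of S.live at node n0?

14

1. n3.fin = 9  [terminal]
2. n2.wid = 5  [a.fin * 3 - 22]
3. n2.off = "rq"  ["rq"]
4. n4.env = true  [terminal]
5. n6.fin = 12  [terminal]
6. n7.env = false  [terminal]
7. n8.fin = 18  [terminal]
8. n5.pre = 14  [a₁.fin - 4]
9. n5.acc = false  [h.env == true]
10. n1.wid = 29  [B.pre * 2 + 1]
11. n1.off = "xz"  ["xz"]
12. n0.live = 14  [D.wid - 15]
13. n0.ok = "xzm"  [D.off ++ "m"]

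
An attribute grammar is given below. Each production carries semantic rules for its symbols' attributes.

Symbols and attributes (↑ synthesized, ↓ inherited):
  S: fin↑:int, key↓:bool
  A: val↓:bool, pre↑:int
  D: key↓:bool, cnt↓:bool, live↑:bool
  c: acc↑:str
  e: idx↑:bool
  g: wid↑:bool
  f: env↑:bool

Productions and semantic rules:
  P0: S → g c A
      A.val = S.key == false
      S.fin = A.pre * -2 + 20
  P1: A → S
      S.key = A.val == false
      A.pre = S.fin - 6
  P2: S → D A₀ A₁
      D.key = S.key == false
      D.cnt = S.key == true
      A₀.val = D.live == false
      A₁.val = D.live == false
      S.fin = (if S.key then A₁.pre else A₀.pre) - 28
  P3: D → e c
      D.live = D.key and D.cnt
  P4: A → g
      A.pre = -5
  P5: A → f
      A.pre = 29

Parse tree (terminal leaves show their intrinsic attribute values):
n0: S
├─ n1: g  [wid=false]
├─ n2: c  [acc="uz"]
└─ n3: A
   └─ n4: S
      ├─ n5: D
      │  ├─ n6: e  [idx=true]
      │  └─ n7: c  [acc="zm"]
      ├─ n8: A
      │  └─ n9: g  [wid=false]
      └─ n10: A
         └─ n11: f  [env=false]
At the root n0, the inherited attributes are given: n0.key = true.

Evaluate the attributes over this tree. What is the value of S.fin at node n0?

1. n0.key = true  [given at root]
2. n1.wid = false  [terminal]
3. n2.acc = "uz"  [terminal]
4. n3.val = false  [S.key == false]
5. n4.key = true  [A.val == false]
6. n5.key = false  [S.key == false]
7. n5.cnt = true  [S.key == true]
8. n6.idx = true  [terminal]
9. n7.acc = "zm"  [terminal]
10. n5.live = false  [D.key and D.cnt]
11. n8.val = true  [D.live == false]
12. n9.wid = false  [terminal]
13. n8.pre = -5  [-5]
14. n10.val = true  [D.live == false]
15. n11.env = false  [terminal]
16. n10.pre = 29  [29]
17. n4.fin = 1  [(if S.key then A₁.pre else A₀.pre) - 28]
18. n3.pre = -5  [S.fin - 6]
19. n0.fin = 30  [A.pre * -2 + 20]

30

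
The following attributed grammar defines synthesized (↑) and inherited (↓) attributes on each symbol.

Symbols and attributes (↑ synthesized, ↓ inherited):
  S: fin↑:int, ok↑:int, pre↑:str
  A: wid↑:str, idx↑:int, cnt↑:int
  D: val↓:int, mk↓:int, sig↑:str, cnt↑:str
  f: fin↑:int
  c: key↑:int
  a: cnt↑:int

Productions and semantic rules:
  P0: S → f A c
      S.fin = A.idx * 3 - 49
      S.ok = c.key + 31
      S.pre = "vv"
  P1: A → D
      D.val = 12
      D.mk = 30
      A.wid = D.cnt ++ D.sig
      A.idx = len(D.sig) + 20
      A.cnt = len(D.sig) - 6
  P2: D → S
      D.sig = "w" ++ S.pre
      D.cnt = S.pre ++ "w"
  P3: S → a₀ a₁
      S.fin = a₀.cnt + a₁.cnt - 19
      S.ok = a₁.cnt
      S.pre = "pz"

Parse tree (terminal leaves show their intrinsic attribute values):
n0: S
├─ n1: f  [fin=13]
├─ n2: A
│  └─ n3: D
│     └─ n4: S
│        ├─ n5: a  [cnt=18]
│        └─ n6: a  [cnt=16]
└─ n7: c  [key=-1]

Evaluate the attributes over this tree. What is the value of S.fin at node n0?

20

1. n1.fin = 13  [terminal]
2. n3.val = 12  [12]
3. n3.mk = 30  [30]
4. n5.cnt = 18  [terminal]
5. n6.cnt = 16  [terminal]
6. n4.fin = 15  [a₀.cnt + a₁.cnt - 19]
7. n4.ok = 16  [a₁.cnt]
8. n4.pre = "pz"  ["pz"]
9. n3.sig = "wpz"  ["w" ++ S.pre]
10. n3.cnt = "pzw"  [S.pre ++ "w"]
11. n2.wid = "pzwwpz"  [D.cnt ++ D.sig]
12. n2.idx = 23  [len(D.sig) + 20]
13. n2.cnt = -3  [len(D.sig) - 6]
14. n7.key = -1  [terminal]
15. n0.fin = 20  [A.idx * 3 - 49]
16. n0.ok = 30  [c.key + 31]
17. n0.pre = "vv"  ["vv"]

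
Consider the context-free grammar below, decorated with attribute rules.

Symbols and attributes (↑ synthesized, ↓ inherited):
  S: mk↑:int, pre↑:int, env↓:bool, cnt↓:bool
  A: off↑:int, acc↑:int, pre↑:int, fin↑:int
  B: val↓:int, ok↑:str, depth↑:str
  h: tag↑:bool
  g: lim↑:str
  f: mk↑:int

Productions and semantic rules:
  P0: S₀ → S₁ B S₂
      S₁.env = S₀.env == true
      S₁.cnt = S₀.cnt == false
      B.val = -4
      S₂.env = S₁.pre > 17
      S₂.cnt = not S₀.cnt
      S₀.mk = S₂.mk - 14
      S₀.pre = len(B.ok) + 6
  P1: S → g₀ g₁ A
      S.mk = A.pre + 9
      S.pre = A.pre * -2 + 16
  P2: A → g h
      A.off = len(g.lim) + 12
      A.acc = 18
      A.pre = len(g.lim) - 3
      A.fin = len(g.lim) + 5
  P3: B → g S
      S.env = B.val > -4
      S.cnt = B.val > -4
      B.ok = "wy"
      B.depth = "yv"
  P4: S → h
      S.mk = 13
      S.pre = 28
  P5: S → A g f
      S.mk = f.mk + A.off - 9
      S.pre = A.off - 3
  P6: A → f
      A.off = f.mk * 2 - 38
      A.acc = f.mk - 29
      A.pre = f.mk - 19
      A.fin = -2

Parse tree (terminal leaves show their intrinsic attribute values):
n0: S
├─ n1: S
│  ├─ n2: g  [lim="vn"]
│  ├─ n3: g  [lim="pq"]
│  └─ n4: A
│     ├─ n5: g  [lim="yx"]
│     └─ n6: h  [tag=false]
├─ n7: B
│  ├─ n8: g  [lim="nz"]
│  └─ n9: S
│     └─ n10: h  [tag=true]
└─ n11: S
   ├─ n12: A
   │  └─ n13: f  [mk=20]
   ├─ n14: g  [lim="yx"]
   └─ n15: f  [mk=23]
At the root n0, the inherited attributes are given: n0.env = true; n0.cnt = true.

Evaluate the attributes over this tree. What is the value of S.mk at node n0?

1. n0.env = true  [given at root]
2. n0.cnt = true  [given at root]
3. n1.env = true  [S₀.env == true]
4. n1.cnt = false  [S₀.cnt == false]
5. n2.lim = "vn"  [terminal]
6. n3.lim = "pq"  [terminal]
7. n5.lim = "yx"  [terminal]
8. n6.tag = false  [terminal]
9. n4.off = 14  [len(g.lim) + 12]
10. n4.acc = 18  [18]
11. n4.pre = -1  [len(g.lim) - 3]
12. n4.fin = 7  [len(g.lim) + 5]
13. n1.mk = 8  [A.pre + 9]
14. n1.pre = 18  [A.pre * -2 + 16]
15. n7.val = -4  [-4]
16. n8.lim = "nz"  [terminal]
17. n9.env = false  [B.val > -4]
18. n9.cnt = false  [B.val > -4]
19. n10.tag = true  [terminal]
20. n9.mk = 13  [13]
21. n9.pre = 28  [28]
22. n7.ok = "wy"  ["wy"]
23. n7.depth = "yv"  ["yv"]
24. n11.env = true  [S₁.pre > 17]
25. n11.cnt = false  [not S₀.cnt]
26. n13.mk = 20  [terminal]
27. n12.off = 2  [f.mk * 2 - 38]
28. n12.acc = -9  [f.mk - 29]
29. n12.pre = 1  [f.mk - 19]
30. n12.fin = -2  [-2]
31. n14.lim = "yx"  [terminal]
32. n15.mk = 23  [terminal]
33. n11.mk = 16  [f.mk + A.off - 9]
34. n11.pre = -1  [A.off - 3]
35. n0.mk = 2  [S₂.mk - 14]
36. n0.pre = 8  [len(B.ok) + 6]

2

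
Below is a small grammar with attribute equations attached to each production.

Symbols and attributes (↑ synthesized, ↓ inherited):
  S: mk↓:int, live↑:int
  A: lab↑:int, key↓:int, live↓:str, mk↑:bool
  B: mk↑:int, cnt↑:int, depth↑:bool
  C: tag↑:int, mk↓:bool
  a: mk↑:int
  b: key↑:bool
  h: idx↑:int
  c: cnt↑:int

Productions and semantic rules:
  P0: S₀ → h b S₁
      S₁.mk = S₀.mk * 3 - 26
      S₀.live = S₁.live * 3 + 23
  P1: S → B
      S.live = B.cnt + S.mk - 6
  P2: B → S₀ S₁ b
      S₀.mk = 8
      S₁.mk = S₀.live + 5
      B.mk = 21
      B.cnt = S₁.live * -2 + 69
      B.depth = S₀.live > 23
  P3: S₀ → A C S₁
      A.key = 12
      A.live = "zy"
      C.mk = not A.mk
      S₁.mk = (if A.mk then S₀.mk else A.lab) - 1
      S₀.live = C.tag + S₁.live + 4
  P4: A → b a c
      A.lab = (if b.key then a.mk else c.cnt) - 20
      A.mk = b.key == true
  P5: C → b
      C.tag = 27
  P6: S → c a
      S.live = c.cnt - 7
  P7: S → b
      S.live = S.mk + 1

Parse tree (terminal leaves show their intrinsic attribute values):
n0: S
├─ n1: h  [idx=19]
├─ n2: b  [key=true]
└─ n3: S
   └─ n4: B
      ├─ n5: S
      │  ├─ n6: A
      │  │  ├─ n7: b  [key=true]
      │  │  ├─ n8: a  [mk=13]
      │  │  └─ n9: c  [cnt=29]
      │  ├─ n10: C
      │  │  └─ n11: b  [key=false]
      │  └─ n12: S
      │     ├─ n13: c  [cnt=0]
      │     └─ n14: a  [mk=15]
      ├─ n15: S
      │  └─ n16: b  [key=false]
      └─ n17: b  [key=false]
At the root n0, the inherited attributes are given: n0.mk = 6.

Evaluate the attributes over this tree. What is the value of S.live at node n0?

8

1. n0.mk = 6  [given at root]
2. n1.idx = 19  [terminal]
3. n2.key = true  [terminal]
4. n3.mk = -8  [S₀.mk * 3 - 26]
5. n5.mk = 8  [8]
6. n6.key = 12  [12]
7. n6.live = "zy"  ["zy"]
8. n7.key = true  [terminal]
9. n8.mk = 13  [terminal]
10. n9.cnt = 29  [terminal]
11. n6.lab = -7  [(if b.key then a.mk else c.cnt) - 20]
12. n6.mk = true  [b.key == true]
13. n10.mk = false  [not A.mk]
14. n11.key = false  [terminal]
15. n10.tag = 27  [27]
16. n12.mk = 7  [(if A.mk then S₀.mk else A.lab) - 1]
17. n13.cnt = 0  [terminal]
18. n14.mk = 15  [terminal]
19. n12.live = -7  [c.cnt - 7]
20. n5.live = 24  [C.tag + S₁.live + 4]
21. n15.mk = 29  [S₀.live + 5]
22. n16.key = false  [terminal]
23. n15.live = 30  [S.mk + 1]
24. n17.key = false  [terminal]
25. n4.mk = 21  [21]
26. n4.cnt = 9  [S₁.live * -2 + 69]
27. n4.depth = true  [S₀.live > 23]
28. n3.live = -5  [B.cnt + S.mk - 6]
29. n0.live = 8  [S₁.live * 3 + 23]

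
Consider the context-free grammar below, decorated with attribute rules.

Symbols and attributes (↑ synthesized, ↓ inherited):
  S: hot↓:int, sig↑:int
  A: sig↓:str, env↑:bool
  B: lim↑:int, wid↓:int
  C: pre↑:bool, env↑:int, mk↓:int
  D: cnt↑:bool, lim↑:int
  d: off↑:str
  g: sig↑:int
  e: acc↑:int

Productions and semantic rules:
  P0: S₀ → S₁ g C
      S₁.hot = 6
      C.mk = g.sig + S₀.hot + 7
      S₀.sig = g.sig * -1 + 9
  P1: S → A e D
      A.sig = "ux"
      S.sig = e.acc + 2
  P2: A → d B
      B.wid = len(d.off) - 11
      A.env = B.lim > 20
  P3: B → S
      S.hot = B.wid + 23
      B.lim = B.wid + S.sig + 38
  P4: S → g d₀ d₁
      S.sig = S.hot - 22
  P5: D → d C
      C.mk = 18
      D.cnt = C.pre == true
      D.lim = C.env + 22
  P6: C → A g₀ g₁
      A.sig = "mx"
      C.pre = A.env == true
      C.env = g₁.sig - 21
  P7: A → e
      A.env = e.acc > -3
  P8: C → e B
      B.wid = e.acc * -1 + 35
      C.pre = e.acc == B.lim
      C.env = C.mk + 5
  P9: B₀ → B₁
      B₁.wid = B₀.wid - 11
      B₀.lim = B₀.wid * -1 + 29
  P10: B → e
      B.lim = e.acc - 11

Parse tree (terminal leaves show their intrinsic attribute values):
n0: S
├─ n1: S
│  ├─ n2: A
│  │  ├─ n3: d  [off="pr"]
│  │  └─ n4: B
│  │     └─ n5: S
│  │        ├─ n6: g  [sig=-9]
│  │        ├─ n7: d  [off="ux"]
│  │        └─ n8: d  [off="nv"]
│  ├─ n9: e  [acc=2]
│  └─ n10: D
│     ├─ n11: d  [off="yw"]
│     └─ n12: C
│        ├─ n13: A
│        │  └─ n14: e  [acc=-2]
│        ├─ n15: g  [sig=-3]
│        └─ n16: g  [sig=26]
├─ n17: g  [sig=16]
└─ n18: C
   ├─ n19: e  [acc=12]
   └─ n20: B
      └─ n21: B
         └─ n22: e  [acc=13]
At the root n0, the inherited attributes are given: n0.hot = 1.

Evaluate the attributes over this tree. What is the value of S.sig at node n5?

1. n0.hot = 1  [given at root]
2. n1.hot = 6  [6]
3. n2.sig = "ux"  ["ux"]
4. n3.off = "pr"  [terminal]
5. n4.wid = -9  [len(d.off) - 11]
6. n5.hot = 14  [B.wid + 23]
7. n6.sig = -9  [terminal]
8. n7.off = "ux"  [terminal]
9. n8.off = "nv"  [terminal]
10. n5.sig = -8  [S.hot - 22]
11. n4.lim = 21  [B.wid + S.sig + 38]
12. n2.env = true  [B.lim > 20]
13. n9.acc = 2  [terminal]
14. n11.off = "yw"  [terminal]
15. n12.mk = 18  [18]
16. n13.sig = "mx"  ["mx"]
17. n14.acc = -2  [terminal]
18. n13.env = true  [e.acc > -3]
19. n15.sig = -3  [terminal]
20. n16.sig = 26  [terminal]
21. n12.pre = true  [A.env == true]
22. n12.env = 5  [g₁.sig - 21]
23. n10.cnt = true  [C.pre == true]
24. n10.lim = 27  [C.env + 22]
25. n1.sig = 4  [e.acc + 2]
26. n17.sig = 16  [terminal]
27. n18.mk = 24  [g.sig + S₀.hot + 7]
28. n19.acc = 12  [terminal]
29. n20.wid = 23  [e.acc * -1 + 35]
30. n21.wid = 12  [B₀.wid - 11]
31. n22.acc = 13  [terminal]
32. n21.lim = 2  [e.acc - 11]
33. n20.lim = 6  [B₀.wid * -1 + 29]
34. n18.pre = false  [e.acc == B.lim]
35. n18.env = 29  [C.mk + 5]
36. n0.sig = -7  [g.sig * -1 + 9]

-8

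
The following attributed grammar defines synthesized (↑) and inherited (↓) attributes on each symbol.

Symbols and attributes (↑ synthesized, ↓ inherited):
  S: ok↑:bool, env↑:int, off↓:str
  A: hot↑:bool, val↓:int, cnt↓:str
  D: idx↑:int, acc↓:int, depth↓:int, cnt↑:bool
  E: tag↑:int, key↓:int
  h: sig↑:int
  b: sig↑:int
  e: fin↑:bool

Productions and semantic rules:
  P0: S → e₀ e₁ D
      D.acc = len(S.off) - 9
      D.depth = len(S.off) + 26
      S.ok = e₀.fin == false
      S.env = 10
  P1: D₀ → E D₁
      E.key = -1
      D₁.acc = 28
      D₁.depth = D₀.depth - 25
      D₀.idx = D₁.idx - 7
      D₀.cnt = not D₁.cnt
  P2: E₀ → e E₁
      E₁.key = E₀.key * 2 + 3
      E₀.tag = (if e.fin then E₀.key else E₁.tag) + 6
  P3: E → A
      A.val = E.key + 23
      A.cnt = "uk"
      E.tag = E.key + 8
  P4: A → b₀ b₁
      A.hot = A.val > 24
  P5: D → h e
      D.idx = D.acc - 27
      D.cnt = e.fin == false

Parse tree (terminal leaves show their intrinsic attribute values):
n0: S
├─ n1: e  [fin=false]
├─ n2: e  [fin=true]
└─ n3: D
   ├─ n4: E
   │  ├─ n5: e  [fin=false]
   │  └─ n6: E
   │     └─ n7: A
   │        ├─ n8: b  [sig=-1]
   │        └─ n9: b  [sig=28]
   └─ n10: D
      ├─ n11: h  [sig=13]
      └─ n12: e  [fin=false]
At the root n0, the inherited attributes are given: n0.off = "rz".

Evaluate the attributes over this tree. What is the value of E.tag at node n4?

15

1. n0.off = "rz"  [given at root]
2. n1.fin = false  [terminal]
3. n2.fin = true  [terminal]
4. n3.acc = -7  [len(S.off) - 9]
5. n3.depth = 28  [len(S.off) + 26]
6. n4.key = -1  [-1]
7. n5.fin = false  [terminal]
8. n6.key = 1  [E₀.key * 2 + 3]
9. n7.val = 24  [E.key + 23]
10. n7.cnt = "uk"  ["uk"]
11. n8.sig = -1  [terminal]
12. n9.sig = 28  [terminal]
13. n7.hot = false  [A.val > 24]
14. n6.tag = 9  [E.key + 8]
15. n4.tag = 15  [(if e.fin then E₀.key else E₁.tag) + 6]
16. n10.acc = 28  [28]
17. n10.depth = 3  [D₀.depth - 25]
18. n11.sig = 13  [terminal]
19. n12.fin = false  [terminal]
20. n10.idx = 1  [D.acc - 27]
21. n10.cnt = true  [e.fin == false]
22. n3.idx = -6  [D₁.idx - 7]
23. n3.cnt = false  [not D₁.cnt]
24. n0.ok = true  [e₀.fin == false]
25. n0.env = 10  [10]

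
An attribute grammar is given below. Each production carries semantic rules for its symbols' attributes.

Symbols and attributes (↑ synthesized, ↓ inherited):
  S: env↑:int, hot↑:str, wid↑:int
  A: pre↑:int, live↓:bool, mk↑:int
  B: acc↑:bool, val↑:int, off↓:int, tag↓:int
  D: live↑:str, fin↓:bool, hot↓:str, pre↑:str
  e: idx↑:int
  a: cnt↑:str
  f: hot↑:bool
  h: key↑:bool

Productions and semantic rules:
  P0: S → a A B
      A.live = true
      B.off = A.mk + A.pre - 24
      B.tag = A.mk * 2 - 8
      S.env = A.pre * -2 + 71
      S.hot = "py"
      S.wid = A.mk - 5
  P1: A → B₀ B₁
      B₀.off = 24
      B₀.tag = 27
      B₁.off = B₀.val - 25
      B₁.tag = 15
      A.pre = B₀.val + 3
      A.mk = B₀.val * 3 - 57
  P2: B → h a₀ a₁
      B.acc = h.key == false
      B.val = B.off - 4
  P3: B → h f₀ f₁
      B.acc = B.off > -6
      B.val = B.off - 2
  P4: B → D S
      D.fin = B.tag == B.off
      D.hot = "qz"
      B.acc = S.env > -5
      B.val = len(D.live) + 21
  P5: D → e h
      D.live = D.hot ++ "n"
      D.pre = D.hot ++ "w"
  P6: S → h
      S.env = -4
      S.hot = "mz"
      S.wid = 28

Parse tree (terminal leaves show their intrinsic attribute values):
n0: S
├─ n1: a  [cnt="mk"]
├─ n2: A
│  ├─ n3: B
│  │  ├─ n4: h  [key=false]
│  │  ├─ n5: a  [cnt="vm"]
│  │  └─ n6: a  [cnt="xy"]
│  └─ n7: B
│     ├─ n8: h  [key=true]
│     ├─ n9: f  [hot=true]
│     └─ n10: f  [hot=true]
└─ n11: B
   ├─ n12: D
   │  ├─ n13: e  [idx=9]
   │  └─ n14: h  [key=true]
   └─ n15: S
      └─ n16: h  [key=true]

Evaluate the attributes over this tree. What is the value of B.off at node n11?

2

1. n1.cnt = "mk"  [terminal]
2. n2.live = true  [true]
3. n3.off = 24  [24]
4. n3.tag = 27  [27]
5. n4.key = false  [terminal]
6. n5.cnt = "vm"  [terminal]
7. n6.cnt = "xy"  [terminal]
8. n3.acc = true  [h.key == false]
9. n3.val = 20  [B.off - 4]
10. n7.off = -5  [B₀.val - 25]
11. n7.tag = 15  [15]
12. n8.key = true  [terminal]
13. n9.hot = true  [terminal]
14. n10.hot = true  [terminal]
15. n7.acc = true  [B.off > -6]
16. n7.val = -7  [B.off - 2]
17. n2.pre = 23  [B₀.val + 3]
18. n2.mk = 3  [B₀.val * 3 - 57]
19. n11.off = 2  [A.mk + A.pre - 24]
20. n11.tag = -2  [A.mk * 2 - 8]
21. n12.fin = false  [B.tag == B.off]
22. n12.hot = "qz"  ["qz"]
23. n13.idx = 9  [terminal]
24. n14.key = true  [terminal]
25. n12.live = "qzn"  [D.hot ++ "n"]
26. n12.pre = "qzw"  [D.hot ++ "w"]
27. n16.key = true  [terminal]
28. n15.env = -4  [-4]
29. n15.hot = "mz"  ["mz"]
30. n15.wid = 28  [28]
31. n11.acc = true  [S.env > -5]
32. n11.val = 24  [len(D.live) + 21]
33. n0.env = 25  [A.pre * -2 + 71]
34. n0.hot = "py"  ["py"]
35. n0.wid = -2  [A.mk - 5]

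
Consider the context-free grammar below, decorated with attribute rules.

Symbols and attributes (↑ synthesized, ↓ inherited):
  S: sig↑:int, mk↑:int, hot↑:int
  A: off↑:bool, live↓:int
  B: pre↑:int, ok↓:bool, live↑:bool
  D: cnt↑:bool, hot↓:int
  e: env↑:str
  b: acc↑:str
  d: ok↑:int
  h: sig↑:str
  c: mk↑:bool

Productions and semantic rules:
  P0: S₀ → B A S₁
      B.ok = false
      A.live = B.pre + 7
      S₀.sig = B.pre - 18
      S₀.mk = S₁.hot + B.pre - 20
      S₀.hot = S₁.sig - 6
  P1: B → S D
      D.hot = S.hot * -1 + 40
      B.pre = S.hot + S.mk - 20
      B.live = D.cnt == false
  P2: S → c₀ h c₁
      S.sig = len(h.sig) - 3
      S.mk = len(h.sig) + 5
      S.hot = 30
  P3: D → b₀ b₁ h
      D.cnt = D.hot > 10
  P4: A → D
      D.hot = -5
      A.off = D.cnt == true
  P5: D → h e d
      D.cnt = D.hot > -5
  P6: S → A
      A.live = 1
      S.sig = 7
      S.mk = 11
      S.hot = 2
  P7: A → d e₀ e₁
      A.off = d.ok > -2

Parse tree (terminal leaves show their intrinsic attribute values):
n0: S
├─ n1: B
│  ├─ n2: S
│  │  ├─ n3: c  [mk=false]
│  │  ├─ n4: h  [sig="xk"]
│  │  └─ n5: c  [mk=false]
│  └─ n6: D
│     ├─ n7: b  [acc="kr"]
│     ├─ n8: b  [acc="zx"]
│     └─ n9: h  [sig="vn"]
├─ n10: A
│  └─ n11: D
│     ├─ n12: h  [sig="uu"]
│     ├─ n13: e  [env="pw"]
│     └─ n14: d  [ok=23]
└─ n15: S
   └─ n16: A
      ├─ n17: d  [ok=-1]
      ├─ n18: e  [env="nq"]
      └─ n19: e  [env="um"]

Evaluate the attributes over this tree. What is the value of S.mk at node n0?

1. n1.ok = false  [false]
2. n3.mk = false  [terminal]
3. n4.sig = "xk"  [terminal]
4. n5.mk = false  [terminal]
5. n2.sig = -1  [len(h.sig) - 3]
6. n2.mk = 7  [len(h.sig) + 5]
7. n2.hot = 30  [30]
8. n6.hot = 10  [S.hot * -1 + 40]
9. n7.acc = "kr"  [terminal]
10. n8.acc = "zx"  [terminal]
11. n9.sig = "vn"  [terminal]
12. n6.cnt = false  [D.hot > 10]
13. n1.pre = 17  [S.hot + S.mk - 20]
14. n1.live = true  [D.cnt == false]
15. n10.live = 24  [B.pre + 7]
16. n11.hot = -5  [-5]
17. n12.sig = "uu"  [terminal]
18. n13.env = "pw"  [terminal]
19. n14.ok = 23  [terminal]
20. n11.cnt = false  [D.hot > -5]
21. n10.off = false  [D.cnt == true]
22. n16.live = 1  [1]
23. n17.ok = -1  [terminal]
24. n18.env = "nq"  [terminal]
25. n19.env = "um"  [terminal]
26. n16.off = true  [d.ok > -2]
27. n15.sig = 7  [7]
28. n15.mk = 11  [11]
29. n15.hot = 2  [2]
30. n0.sig = -1  [B.pre - 18]
31. n0.mk = -1  [S₁.hot + B.pre - 20]
32. n0.hot = 1  [S₁.sig - 6]

-1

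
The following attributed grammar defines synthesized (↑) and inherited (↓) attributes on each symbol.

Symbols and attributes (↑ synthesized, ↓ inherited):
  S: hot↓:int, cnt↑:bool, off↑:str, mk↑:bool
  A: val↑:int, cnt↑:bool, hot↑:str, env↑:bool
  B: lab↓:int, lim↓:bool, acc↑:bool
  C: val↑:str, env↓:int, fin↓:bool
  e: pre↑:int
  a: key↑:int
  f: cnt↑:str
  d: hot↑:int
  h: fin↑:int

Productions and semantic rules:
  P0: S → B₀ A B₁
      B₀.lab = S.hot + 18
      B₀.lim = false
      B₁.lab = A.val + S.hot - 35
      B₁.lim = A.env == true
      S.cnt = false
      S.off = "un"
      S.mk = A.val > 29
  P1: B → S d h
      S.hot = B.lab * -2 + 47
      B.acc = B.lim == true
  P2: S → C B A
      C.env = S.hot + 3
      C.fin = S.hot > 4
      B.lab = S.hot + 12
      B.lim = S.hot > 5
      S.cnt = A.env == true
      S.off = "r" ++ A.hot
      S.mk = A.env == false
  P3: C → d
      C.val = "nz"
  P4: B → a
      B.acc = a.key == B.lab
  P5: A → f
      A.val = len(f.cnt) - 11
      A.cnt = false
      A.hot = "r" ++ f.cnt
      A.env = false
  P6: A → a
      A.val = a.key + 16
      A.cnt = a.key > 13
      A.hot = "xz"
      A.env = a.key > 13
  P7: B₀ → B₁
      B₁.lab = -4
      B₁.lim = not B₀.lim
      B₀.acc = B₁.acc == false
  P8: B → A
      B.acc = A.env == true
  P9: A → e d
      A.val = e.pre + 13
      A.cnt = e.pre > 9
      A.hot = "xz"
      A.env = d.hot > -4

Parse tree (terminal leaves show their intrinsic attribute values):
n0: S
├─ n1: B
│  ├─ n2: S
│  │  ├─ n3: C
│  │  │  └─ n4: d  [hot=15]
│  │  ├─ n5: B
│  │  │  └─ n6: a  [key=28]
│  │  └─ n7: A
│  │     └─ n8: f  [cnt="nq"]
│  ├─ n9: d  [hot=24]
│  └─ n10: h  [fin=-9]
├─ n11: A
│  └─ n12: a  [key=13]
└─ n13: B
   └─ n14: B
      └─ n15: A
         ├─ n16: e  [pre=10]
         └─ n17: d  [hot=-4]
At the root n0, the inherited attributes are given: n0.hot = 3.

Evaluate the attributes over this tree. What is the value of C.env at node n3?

8

1. n0.hot = 3  [given at root]
2. n1.lab = 21  [S.hot + 18]
3. n1.lim = false  [false]
4. n2.hot = 5  [B.lab * -2 + 47]
5. n3.env = 8  [S.hot + 3]
6. n3.fin = true  [S.hot > 4]
7. n4.hot = 15  [terminal]
8. n3.val = "nz"  ["nz"]
9. n5.lab = 17  [S.hot + 12]
10. n5.lim = false  [S.hot > 5]
11. n6.key = 28  [terminal]
12. n5.acc = false  [a.key == B.lab]
13. n8.cnt = "nq"  [terminal]
14. n7.val = -9  [len(f.cnt) - 11]
15. n7.cnt = false  [false]
16. n7.hot = "rnq"  ["r" ++ f.cnt]
17. n7.env = false  [false]
18. n2.cnt = false  [A.env == true]
19. n2.off = "rrnq"  ["r" ++ A.hot]
20. n2.mk = true  [A.env == false]
21. n9.hot = 24  [terminal]
22. n10.fin = -9  [terminal]
23. n1.acc = false  [B.lim == true]
24. n12.key = 13  [terminal]
25. n11.val = 29  [a.key + 16]
26. n11.cnt = false  [a.key > 13]
27. n11.hot = "xz"  ["xz"]
28. n11.env = false  [a.key > 13]
29. n13.lab = -3  [A.val + S.hot - 35]
30. n13.lim = false  [A.env == true]
31. n14.lab = -4  [-4]
32. n14.lim = true  [not B₀.lim]
33. n16.pre = 10  [terminal]
34. n17.hot = -4  [terminal]
35. n15.val = 23  [e.pre + 13]
36. n15.cnt = true  [e.pre > 9]
37. n15.hot = "xz"  ["xz"]
38. n15.env = false  [d.hot > -4]
39. n14.acc = false  [A.env == true]
40. n13.acc = true  [B₁.acc == false]
41. n0.cnt = false  [false]
42. n0.off = "un"  ["un"]
43. n0.mk = false  [A.val > 29]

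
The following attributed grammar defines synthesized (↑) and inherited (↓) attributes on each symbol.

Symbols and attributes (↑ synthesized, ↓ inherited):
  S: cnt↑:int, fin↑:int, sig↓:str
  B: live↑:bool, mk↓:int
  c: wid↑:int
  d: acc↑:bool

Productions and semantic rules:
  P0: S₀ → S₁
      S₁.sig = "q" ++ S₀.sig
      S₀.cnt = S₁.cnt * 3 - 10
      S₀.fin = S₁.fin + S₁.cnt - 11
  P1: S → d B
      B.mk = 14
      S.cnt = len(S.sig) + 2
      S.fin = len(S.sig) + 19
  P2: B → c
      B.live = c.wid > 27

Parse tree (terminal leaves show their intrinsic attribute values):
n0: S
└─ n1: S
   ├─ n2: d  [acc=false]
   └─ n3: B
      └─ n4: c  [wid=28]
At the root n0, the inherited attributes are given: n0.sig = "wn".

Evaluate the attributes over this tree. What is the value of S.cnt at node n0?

1. n0.sig = "wn"  [given at root]
2. n1.sig = "qwn"  ["q" ++ S₀.sig]
3. n2.acc = false  [terminal]
4. n3.mk = 14  [14]
5. n4.wid = 28  [terminal]
6. n3.live = true  [c.wid > 27]
7. n1.cnt = 5  [len(S.sig) + 2]
8. n1.fin = 22  [len(S.sig) + 19]
9. n0.cnt = 5  [S₁.cnt * 3 - 10]
10. n0.fin = 16  [S₁.fin + S₁.cnt - 11]

5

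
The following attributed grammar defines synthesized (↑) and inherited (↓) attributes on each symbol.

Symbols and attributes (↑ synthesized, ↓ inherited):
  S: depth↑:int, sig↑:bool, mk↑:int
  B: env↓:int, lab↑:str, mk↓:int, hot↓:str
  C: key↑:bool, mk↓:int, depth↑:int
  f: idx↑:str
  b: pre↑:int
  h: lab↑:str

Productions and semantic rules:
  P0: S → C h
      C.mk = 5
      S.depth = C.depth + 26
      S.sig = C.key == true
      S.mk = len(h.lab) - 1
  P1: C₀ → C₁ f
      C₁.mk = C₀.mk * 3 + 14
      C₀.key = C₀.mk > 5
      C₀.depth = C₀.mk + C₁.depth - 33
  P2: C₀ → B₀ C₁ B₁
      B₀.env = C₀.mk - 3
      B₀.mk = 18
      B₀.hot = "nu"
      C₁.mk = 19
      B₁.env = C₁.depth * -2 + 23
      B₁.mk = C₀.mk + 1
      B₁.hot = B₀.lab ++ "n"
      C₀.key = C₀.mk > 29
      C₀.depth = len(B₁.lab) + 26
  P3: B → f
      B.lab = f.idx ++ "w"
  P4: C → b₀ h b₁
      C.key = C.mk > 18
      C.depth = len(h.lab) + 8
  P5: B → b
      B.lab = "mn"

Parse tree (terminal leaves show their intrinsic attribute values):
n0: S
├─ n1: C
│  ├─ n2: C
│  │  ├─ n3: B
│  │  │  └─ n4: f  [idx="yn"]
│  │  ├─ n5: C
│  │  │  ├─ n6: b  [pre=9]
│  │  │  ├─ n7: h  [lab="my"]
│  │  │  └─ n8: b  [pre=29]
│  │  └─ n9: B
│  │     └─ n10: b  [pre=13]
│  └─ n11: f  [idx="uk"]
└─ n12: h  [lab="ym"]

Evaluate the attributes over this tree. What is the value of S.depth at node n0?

1. n1.mk = 5  [5]
2. n2.mk = 29  [C₀.mk * 3 + 14]
3. n3.env = 26  [C₀.mk - 3]
4. n3.mk = 18  [18]
5. n3.hot = "nu"  ["nu"]
6. n4.idx = "yn"  [terminal]
7. n3.lab = "ynw"  [f.idx ++ "w"]
8. n5.mk = 19  [19]
9. n6.pre = 9  [terminal]
10. n7.lab = "my"  [terminal]
11. n8.pre = 29  [terminal]
12. n5.key = true  [C.mk > 18]
13. n5.depth = 10  [len(h.lab) + 8]
14. n9.env = 3  [C₁.depth * -2 + 23]
15. n9.mk = 30  [C₀.mk + 1]
16. n9.hot = "ynwn"  [B₀.lab ++ "n"]
17. n10.pre = 13  [terminal]
18. n9.lab = "mn"  ["mn"]
19. n2.key = false  [C₀.mk > 29]
20. n2.depth = 28  [len(B₁.lab) + 26]
21. n11.idx = "uk"  [terminal]
22. n1.key = false  [C₀.mk > 5]
23. n1.depth = 0  [C₀.mk + C₁.depth - 33]
24. n12.lab = "ym"  [terminal]
25. n0.depth = 26  [C.depth + 26]
26. n0.sig = false  [C.key == true]
27. n0.mk = 1  [len(h.lab) - 1]

26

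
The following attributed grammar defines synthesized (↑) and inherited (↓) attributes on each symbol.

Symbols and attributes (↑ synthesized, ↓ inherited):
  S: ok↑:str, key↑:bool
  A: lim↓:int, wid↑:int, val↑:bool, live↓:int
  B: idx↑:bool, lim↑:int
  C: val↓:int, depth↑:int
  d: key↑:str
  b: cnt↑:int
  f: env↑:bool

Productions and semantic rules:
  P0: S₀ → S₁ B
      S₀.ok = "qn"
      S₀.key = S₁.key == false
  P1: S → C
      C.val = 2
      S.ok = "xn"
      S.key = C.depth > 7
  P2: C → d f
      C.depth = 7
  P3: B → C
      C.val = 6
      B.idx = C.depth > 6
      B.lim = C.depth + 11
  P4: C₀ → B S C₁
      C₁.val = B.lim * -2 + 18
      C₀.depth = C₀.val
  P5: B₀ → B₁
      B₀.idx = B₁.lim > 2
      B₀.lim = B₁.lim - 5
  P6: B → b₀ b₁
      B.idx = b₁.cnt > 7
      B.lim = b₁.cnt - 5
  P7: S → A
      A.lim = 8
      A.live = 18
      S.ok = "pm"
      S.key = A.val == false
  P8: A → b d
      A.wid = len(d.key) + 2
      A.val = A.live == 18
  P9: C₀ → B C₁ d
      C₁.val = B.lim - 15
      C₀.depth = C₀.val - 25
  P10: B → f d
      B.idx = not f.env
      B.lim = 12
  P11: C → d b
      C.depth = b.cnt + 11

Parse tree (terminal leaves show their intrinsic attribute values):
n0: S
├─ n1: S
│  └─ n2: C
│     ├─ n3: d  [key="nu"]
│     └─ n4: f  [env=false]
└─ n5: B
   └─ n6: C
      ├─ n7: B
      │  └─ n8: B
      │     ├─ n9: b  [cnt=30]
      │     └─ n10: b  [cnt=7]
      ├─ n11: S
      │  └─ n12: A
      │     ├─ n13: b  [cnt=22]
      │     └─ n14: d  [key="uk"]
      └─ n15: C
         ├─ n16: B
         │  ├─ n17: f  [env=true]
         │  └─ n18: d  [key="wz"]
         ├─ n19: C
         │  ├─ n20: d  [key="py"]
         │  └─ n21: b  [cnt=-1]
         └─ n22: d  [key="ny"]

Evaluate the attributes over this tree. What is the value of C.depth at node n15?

-1

1. n2.val = 2  [2]
2. n3.key = "nu"  [terminal]
3. n4.env = false  [terminal]
4. n2.depth = 7  [7]
5. n1.ok = "xn"  ["xn"]
6. n1.key = false  [C.depth > 7]
7. n6.val = 6  [6]
8. n9.cnt = 30  [terminal]
9. n10.cnt = 7  [terminal]
10. n8.idx = false  [b₁.cnt > 7]
11. n8.lim = 2  [b₁.cnt - 5]
12. n7.idx = false  [B₁.lim > 2]
13. n7.lim = -3  [B₁.lim - 5]
14. n12.lim = 8  [8]
15. n12.live = 18  [18]
16. n13.cnt = 22  [terminal]
17. n14.key = "uk"  [terminal]
18. n12.wid = 4  [len(d.key) + 2]
19. n12.val = true  [A.live == 18]
20. n11.ok = "pm"  ["pm"]
21. n11.key = false  [A.val == false]
22. n15.val = 24  [B.lim * -2 + 18]
23. n17.env = true  [terminal]
24. n18.key = "wz"  [terminal]
25. n16.idx = false  [not f.env]
26. n16.lim = 12  [12]
27. n19.val = -3  [B.lim - 15]
28. n20.key = "py"  [terminal]
29. n21.cnt = -1  [terminal]
30. n19.depth = 10  [b.cnt + 11]
31. n22.key = "ny"  [terminal]
32. n15.depth = -1  [C₀.val - 25]
33. n6.depth = 6  [C₀.val]
34. n5.idx = false  [C.depth > 6]
35. n5.lim = 17  [C.depth + 11]
36. n0.ok = "qn"  ["qn"]
37. n0.key = true  [S₁.key == false]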